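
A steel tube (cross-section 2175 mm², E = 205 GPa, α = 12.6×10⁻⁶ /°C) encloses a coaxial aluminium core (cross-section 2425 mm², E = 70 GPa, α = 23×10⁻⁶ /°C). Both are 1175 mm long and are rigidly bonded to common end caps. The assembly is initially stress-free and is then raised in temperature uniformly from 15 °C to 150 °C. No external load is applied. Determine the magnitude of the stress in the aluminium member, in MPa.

Both members must finish at the same length. With the larger α, the aluminium tends to over-expand; the plates restrain it, putting the aluminium in compression and the steel in tension. With no external load the two internal forces are equal and opposite, magnitude P.
Equating the net (thermal + elastic) strains gives |α₁ − α₂|·ΔT = P·[1/(A₁E₁) + 1/(A₂E₂)].
|α₁ − α₂|·ΔT = 10.4×10⁻⁶ × 135 = 0.001404.
1/(A₁E₁) + 1/(A₂E₂) = 1/(2175×205×10³) + 1/(2425×70×10³) = 8.134×10⁻⁹ N⁻¹.
So P = 0.001404 / 8.134×10⁻⁹ = 172.6 kN.
σ_{aluminium} = P/A₂ = 172600/2425 = 71.18 MPa, compressive.

σ ≈ 71.2 MPa (compressive)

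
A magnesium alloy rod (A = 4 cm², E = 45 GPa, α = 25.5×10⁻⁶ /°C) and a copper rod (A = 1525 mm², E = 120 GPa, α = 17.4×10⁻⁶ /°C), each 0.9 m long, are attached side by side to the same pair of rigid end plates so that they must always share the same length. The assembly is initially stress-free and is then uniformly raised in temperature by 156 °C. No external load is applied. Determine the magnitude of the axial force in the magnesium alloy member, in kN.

P ≈ 20.7 kN (compressive in the magnesium alloy)

Equilibrium of a rigid end plate with no external load gives equal and opposite internal forces ±P in the two members. Since α_{magnesium alloy} > α_{copper}, heating drives the magnesium alloy into compression and the copper into tension.
Setting the final lengths equal and cancelling L: (α₁ − α₂)ΔT = P/(A₁E₁) + P/(A₂E₂).
|α₁ − α₂|·ΔT = 8.1×10⁻⁶ × 156 = 0.001264.
1/(A₁E₁) + 1/(A₂E₂) = 1/(400×45×10³) + 1/(1525×120×10³) = 6.102×10⁻⁸ N⁻¹.
So P = 0.001264 / 6.102×10⁻⁸ = 20.71 kN.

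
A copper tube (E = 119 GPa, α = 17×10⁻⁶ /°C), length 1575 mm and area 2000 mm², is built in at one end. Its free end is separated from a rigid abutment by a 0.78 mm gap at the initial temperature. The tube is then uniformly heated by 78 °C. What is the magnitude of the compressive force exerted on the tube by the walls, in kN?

P ≈ 198 kN

Unrestrained expansion: δ_free = αΔT L = 17×10⁻⁶ × 78 × 1575 = 2.088 mm.
After closing the 0.78 mm clearance, 2.088 − 0.78 = 1.308 mm of expansion remains to be suppressed by the wall.
So σ = E(δ_free − g)/L = 119×10³ × 1.308/1575 = 98.86 MPa.
Force on the wall = σA = 98.86 × 2000 mm² = 197.7 kN.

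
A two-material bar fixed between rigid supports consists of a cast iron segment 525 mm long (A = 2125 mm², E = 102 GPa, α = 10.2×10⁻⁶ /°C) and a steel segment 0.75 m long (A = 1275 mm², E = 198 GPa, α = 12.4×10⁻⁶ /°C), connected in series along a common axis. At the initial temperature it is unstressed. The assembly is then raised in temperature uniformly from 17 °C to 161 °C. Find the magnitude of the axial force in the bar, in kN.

P ≈ 391 kN (compressive)

With the walls removed the bar would change length by δ_free = Σ αᵢΔT Lᵢ = 10.2×10⁻⁶×144×525 + 12.4×10⁻⁶×144×750 = 2.11 mm.
The walls prevent any net length change, so an axial force P (same in every segment) develops. Compatibility: P · Σ Lᵢ/(AᵢEᵢ) = δ_free.
The series flexibility is Σ Lᵢ/(AᵢEᵢ) = 525/(2125×102×10³) + 750/(1275×198×10³) = 5.393×10⁻⁶ mm/N.
So P = 2.11 / 5.393×10⁻⁶ = 391.3 kN, compressive.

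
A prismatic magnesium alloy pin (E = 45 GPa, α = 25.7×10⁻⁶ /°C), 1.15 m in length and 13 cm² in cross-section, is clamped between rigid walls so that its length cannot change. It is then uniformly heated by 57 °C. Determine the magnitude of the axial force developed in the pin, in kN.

With zero net strain, σ = E·αΔT = 45 GPa × 25.7×10⁻⁶ × 57 = 65.92 MPa.
Then P = σA = 65.92 × 1300 mm² = 85.7 kN, compressive.

P ≈ 85.7 kN (compressive)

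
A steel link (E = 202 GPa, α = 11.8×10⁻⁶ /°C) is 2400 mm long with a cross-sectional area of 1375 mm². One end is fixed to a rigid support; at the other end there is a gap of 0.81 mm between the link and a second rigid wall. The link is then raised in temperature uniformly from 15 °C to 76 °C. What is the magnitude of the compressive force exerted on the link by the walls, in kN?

If the wall were absent the link would grow by αΔT L = 11.8×10⁻⁶ × 61 × 2400 = 1.728 mm.
This exceeds the 0.81 mm gap, so the wall pushes back. The portion of expansion that must be recovered elastically is δ_free − gap = 1.728 − 0.81 = 0.9175 mm.
Compatibility: PL/(AE) = 0.9175 mm, so σ = P/A = E × (0.9175/2400) = 77.22 MPa.
P = σA = 77.22 × 1375 = 106.2 kN.

P ≈ 106 kN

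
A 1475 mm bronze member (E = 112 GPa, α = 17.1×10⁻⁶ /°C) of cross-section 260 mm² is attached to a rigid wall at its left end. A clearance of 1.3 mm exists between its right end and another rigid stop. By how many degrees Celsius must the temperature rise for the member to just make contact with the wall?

ΔT ≈ 51.5 °C

Contact occurs when the free expansion equals the gap: αΔT L = 1.3 mm.
So ΔT = g/(αL) = 1.3/(17.1×10⁻⁶ × 1475) = 51.54 °C.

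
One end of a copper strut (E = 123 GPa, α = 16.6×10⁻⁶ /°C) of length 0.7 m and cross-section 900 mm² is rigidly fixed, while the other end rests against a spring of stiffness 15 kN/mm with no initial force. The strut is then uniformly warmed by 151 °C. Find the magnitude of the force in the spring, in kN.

If the spring were absent the strut would lengthen by αΔT L = 16.6×10⁻⁶ × 151 × 700 = 1.755 mm.
Let P be the compressive force at the spring. The strut shortens elastically by PL/(AE) and the spring compresses by P/k; together these equal δ_free.
P [ L/(AE) + 1/k ] = δ_free → P [ 700/(900×123×10³) + 1/(15×10³) ] = 1.755.
P = 1.755 / 7.299×10⁻⁵ = 24040 N.

P ≈ 24 kN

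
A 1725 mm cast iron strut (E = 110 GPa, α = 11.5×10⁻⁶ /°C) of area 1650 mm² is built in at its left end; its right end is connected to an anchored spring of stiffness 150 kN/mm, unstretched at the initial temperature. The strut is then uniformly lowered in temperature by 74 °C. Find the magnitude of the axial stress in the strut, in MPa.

Free thermal contraction: δ_free = αΔT L = 11.5×10⁻⁶ × 74 × 1725 = 1.468 mm.
With a force P in the spring, the elastic change of the strut is PL/(AE) and that of the spring is P/k; compatibility requires their sum to equal δ_free.
So P = δ_free / [L/(AE) + 1/k] = 1.468 / [ 1725/(1650×110×10³) + 1/(150×10³) ].
P = 1.468 / 1.617×10⁻⁵ = 90780 N.
σ = P/A = 90780/1650 = 55.02 MPa.

σ ≈ 55 MPa (tensile)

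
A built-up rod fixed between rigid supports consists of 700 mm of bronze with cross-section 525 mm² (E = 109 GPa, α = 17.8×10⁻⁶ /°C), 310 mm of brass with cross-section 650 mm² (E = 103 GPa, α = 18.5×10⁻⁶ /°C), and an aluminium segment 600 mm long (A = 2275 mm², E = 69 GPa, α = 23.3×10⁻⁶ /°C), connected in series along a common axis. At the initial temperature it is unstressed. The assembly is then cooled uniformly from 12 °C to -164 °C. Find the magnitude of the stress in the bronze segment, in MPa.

If the supports were absent, the total length change would be Σ αᵢΔT Lᵢ = 17.8×10⁻⁶×176×700 + 18.5×10⁻⁶×176×310 + 23.3×10⁻⁶×176×600 = 5.663 mm.
The walls prevent any net length change, so an axial force P (same in every segment) develops. Compatibility: P · Σ Lᵢ/(AᵢEᵢ) = δ_free.
Σ Lᵢ/(AᵢEᵢ) = 700/(525×109×10³) + 310/(650×103×10³) + 600/(2275×69×10³) = 2.069×10⁻⁵ mm/N.
Hence P = δ_free / Σ(L/AE) = 5.663/2.069×10⁻⁵ = 273.8 kN (tensile).
σ_{bronze} = P / A = 273800 / 525 = 521.5 MPa.

σ ≈ 521 MPa (tensile)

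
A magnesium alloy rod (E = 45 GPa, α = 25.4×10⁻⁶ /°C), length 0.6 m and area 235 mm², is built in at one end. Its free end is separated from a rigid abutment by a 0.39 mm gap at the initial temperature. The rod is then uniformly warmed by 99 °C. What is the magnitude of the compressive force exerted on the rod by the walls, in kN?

P ≈ 19.7 kN

If the wall were absent the rod would grow by αΔT L = 25.4×10⁻⁶ × 99 × 600 = 1.509 mm.
After closing the 0.39 mm clearance, 1.509 − 0.39 = 1.119 mm of expansion remains to be suppressed by the wall.
That suppressed elongation corresponds to σ = E·Δ/L = 45×10³ × 1.119/600 = 83.91 MPa.
P = σA = 83.91 × 235 = 19.72 kN.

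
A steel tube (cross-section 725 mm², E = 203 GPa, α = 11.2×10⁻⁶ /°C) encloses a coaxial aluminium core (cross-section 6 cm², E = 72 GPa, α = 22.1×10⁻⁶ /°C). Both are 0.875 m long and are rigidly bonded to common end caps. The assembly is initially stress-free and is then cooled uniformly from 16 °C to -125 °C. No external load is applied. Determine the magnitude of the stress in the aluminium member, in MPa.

The aluminium has the larger α, so on cooling it would change length more than the steel if both were free. The rigid plates force a common final length, so the aluminium is put into tension and the steel into compression, with equal and opposite forces P (no external load).
Setting the final lengths equal and cancelling L: (α₁ − α₂)ΔT = P/(A₁E₁) + P/(A₂E₂).
|α₁ − α₂|·ΔT = 10.9×10⁻⁶ × 141 = 0.001537.
1/(A₁E₁) + 1/(A₂E₂) = 1/(725×203×10³) + 1/(600×72×10³) = 2.994×10⁻⁸ N⁻¹.
P = 0.001537 / 2.994×10⁻⁸ = 51330 N = 51.33 kN.
σ_{aluminium} = P/A₂ = 51330/600 = 85.55 MPa, tensile.

σ ≈ 85.5 MPa (tensile)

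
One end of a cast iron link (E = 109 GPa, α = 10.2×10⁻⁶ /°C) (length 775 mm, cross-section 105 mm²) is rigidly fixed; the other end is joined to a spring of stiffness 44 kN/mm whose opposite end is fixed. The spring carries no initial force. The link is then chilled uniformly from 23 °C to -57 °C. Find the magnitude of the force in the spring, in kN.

The unrestrained thermal change is αΔT L = 10.2×10⁻⁶ × 80 × 775 = 0.6324 mm.
With a force P in the spring, the elastic change of the link is PL/(AE) and that of the spring is P/k; compatibility requires their sum to equal δ_free.
P [ L/(AE) + 1/k ] = δ_free → P [ 775/(105×109×10³) + 1/(44×10³) ] = 0.6324.
P = 0.6324 / 9.044×10⁻⁵ = 6992 N.

P ≈ 6.99 kN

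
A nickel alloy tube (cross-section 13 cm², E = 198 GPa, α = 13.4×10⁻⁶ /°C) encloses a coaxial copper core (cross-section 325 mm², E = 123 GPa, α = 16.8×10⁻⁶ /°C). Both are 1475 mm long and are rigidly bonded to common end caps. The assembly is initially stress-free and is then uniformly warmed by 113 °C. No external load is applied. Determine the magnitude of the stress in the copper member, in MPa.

Both members must finish at the same length. With the larger α, the copper tends to over-expand; the plates restrain it, putting the copper in compression and the nickel alloy in tension. With no external load the two internal forces are equal and opposite, magnitude P.
Setting the final lengths equal and cancelling L: (α₁ − α₂)ΔT = P/(A₁E₁) + P/(A₂E₂).
|α₁ − α₂|·ΔT = 3.4×10⁻⁶ × 113 = 0.0003842.
1/(A₁E₁) + 1/(A₂E₂) = 1/(1300×198×10³) + 1/(325×123×10³) = 2.89×10⁻⁸ N⁻¹.
So P = 0.0003842 / 2.89×10⁻⁸ = 13.29 kN.
σ_{copper} = P/A₂ = 13290/325 = 40.9 MPa, compressive.

σ ≈ 40.9 MPa (compressive)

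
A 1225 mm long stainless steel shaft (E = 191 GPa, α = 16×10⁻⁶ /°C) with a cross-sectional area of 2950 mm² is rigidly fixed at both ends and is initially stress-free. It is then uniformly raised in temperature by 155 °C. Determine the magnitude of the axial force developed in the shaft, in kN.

P ≈ 1400 kN (compressive)

Full restraint means ε = 0, so the stress is σ = EαΔT = 191×10³ × 16×10⁻⁶ × 155 = 473.7 MPa.
Then P = σA = 473.7 × 2950 mm² = 1397 kN, compressive.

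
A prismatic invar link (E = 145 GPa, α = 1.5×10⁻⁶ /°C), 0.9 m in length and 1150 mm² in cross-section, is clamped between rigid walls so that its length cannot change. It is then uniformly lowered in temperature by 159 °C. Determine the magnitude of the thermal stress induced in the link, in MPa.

σ ≈ 34.6 MPa (tensile)

Because both ends are immovable the net strain is zero, and the suppressed thermal strain is αΔT = 1.5×10⁻⁶ × 159 = 238.5×10⁻⁶.
The stress required to suppress this strain is σ = Eε = 145×10³ × 238.5×10⁻⁶ = 34.58 MPa, tensile since the link is trying to contract.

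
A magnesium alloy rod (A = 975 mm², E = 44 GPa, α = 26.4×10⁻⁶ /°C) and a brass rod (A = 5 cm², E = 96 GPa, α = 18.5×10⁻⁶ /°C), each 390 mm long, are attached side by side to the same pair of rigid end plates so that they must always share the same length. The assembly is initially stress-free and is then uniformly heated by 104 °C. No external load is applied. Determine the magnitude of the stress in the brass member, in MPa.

σ ≈ 37.2 MPa (tensile)

Equilibrium of a rigid end plate with no external load gives equal and opposite internal forces ±P in the two members. Since α_{magnesium alloy} > α_{brass}, heating drives the magnesium alloy into compression and the brass into tension.
Setting the final lengths equal and cancelling L: (α₁ − α₂)ΔT = P/(A₁E₁) + P/(A₂E₂).
|α₁ − α₂|·ΔT = 7.9×10⁻⁶ × 104 = 0.0008216.
1/(A₁E₁) + 1/(A₂E₂) = 1/(975×44×10³) + 1/(500×96×10³) = 4.414×10⁻⁸ N⁻¹.
So P = 0.0008216 / 4.414×10⁻⁸ = 18.61 kN.
σ_{brass} = P/A₂ = 18610/500 = 37.22 MPa, tensile.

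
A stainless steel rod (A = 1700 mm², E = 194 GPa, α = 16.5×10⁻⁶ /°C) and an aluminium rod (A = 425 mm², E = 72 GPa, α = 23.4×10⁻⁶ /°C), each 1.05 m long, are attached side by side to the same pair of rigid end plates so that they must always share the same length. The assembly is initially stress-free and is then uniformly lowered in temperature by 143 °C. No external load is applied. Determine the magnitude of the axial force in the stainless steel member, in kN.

P ≈ 27.6 kN (compressive in the stainless steel)

The aluminium has the larger α, so on cooling it would change length more than the stainless steel if both were free. The rigid plates force a common final length, so the aluminium is put into tension and the stainless steel into compression, with equal and opposite forces P (no external load).
Equating the net (thermal + elastic) strains gives |α₁ − α₂|·ΔT = P·[1/(A₁E₁) + 1/(A₂E₂)].
|α₁ − α₂|·ΔT = 6.9×10⁻⁶ × 143 = 0.0009867.
1/(A₁E₁) + 1/(A₂E₂) = 1/(1700×194×10³) + 1/(425×72×10³) = 3.571×10⁻⁸ N⁻¹.
So P = 0.0009867 / 3.571×10⁻⁸ = 27.63 kN.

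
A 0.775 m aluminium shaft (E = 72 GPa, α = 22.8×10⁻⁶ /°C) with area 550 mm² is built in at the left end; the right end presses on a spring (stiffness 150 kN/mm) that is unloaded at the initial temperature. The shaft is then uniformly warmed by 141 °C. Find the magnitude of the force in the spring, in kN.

Free thermal expansion: δ_free = αΔT L = 22.8×10⁻⁶ × 141 × 775 = 2.491 mm.
With a force P in the spring, the elastic change of the shaft is PL/(AE) and that of the spring is P/k; compatibility requires their sum to equal δ_free.
So P = δ_free / [L/(AE) + 1/k] = 2.491 / [ 775/(550×72×10³) + 1/(150×10³) ].
P = 2.491 / 2.624×10⁻⁵ = 94960 N.

P ≈ 95 kN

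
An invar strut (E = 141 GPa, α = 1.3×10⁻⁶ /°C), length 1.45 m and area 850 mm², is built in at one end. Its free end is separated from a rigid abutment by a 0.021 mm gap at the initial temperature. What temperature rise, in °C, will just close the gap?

ΔT ≈ 11.1 °C

The gap closes when αΔT L = 0.021 mm, since the strut is still unstressed at that instant.
ΔT = 0.021 / (1.3×10⁻⁶ × 1450) = 11.14 °C.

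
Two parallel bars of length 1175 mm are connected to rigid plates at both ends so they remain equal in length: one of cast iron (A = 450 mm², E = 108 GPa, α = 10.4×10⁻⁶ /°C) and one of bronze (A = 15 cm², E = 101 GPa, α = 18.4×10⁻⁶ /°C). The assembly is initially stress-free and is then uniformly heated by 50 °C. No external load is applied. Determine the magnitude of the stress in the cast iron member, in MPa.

Both members must finish at the same length. With the larger α, the bronze tends to over-expand; the plates restrain it, putting the bronze in compression and the cast iron in tension. With no external load the two internal forces are equal and opposite, magnitude P.
Compatibility of the two members (thermal + elastic change equal): (α₁ − α₂)ΔT = P·[1/(A₁E₁) + 1/(A₂E₂)].
|α₁ − α₂|·ΔT = 8×10⁻⁶ × 50 = 0.0004.
1/(A₁E₁) + 1/(A₂E₂) = 1/(450×108×10³) + 1/(1500×101×10³) = 2.718×10⁻⁸ N⁻¹.
P = 0.0004 / 2.718×10⁻⁸ = 14720 N = 14.72 kN.
σ_{cast iron} = P/A₁ = 14720/450 = 32.71 MPa, tensile.

σ ≈ 32.7 MPa (tensile)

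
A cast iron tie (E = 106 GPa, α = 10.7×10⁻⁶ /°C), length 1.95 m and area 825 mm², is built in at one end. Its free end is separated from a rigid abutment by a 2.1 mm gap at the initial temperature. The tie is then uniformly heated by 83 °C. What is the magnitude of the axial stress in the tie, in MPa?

If the wall were absent the tie would grow by αΔT L = 10.7×10⁻⁶ × 83 × 1950 = 1.732 mm.
This is smaller than the 2.1 mm clearance, so the tie expands freely without reaching the stop — the stress is zero.

σ ≈ 0 MPa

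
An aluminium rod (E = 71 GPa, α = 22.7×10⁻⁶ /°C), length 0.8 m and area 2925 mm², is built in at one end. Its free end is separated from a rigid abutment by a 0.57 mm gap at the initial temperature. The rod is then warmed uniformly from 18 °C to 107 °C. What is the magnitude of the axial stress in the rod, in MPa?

σ ≈ 92.9 MPa (compressive)

If the wall were absent the rod would grow by αΔT L = 22.7×10⁻⁶ × 89 × 800 = 1.616 mm.
This exceeds the 0.57 mm gap, so the wall pushes back. The portion of expansion that must be recovered elastically is δ_free − gap = 1.616 − 0.57 = 1.046 mm.
So σ = E(δ_free − g)/L = 71×10³ × 1.046/800 = 92.85 MPa.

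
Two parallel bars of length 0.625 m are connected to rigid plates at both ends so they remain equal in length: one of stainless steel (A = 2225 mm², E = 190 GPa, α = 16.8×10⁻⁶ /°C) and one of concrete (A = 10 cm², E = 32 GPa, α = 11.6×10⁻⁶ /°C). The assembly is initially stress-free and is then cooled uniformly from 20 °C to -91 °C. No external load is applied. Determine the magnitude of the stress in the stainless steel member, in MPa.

The stainless steel has the larger α, so on cooling it would change length more than the concrete if both were free. The rigid plates force a common final length, so the stainless steel is put into tension and the concrete into compression, with equal and opposite forces P (no external load).
Equating the net (thermal + elastic) strains gives |α₁ − α₂|·ΔT = P·[1/(A₁E₁) + 1/(A₂E₂)].
|α₁ − α₂|·ΔT = 5.2×10⁻⁶ × 111 = 0.0005772.
1/(A₁E₁) + 1/(A₂E₂) = 1/(2225×190×10³) + 1/(1000×32×10³) = 3.362×10⁻⁸ N⁻¹.
So P = 0.0005772 / 3.362×10⁻⁸ = 17.17 kN.
σ_{stainless steel} = P/A₁ = 17170/2225 = 7.717 MPa, tensile.

σ ≈ 7.72 MPa (tensile)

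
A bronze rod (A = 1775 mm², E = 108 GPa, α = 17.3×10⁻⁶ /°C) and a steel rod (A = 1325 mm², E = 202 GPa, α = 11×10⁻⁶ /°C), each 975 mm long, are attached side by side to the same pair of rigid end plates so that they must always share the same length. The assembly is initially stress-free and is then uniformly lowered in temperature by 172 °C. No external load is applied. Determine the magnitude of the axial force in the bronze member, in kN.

Equilibrium of a rigid end plate with no external load gives equal and opposite internal forces ±P in the two members. Since α_{bronze} > α_{steel}, cooling drives the bronze into tension and the steel into compression.
Compatibility of the two members (thermal + elastic change equal): (α₁ − α₂)ΔT = P·[1/(A₁E₁) + 1/(A₂E₂)].
|α₁ − α₂|·ΔT = 6.3×10⁻⁶ × 172 = 0.001084.
1/(A₁E₁) + 1/(A₂E₂) = 1/(1775×108×10³) + 1/(1325×202×10³) = 8.953×10⁻⁹ N⁻¹.
P = 0.001084 / 8.953×10⁻⁹ = 121000 N = 121 kN.

P ≈ 121 kN (tensile in the bronze)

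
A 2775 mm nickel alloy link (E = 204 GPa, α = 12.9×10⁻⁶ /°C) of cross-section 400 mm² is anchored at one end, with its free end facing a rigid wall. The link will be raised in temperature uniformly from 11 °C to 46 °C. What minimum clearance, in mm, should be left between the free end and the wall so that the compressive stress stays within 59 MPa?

Free expansion if unrestrained: δ_free = αΔT L = 12.9×10⁻⁶ × 35 × 2775 = 1.253 mm.
A stress of 59 MPa corresponds to the wall pushing the link back by σL/E = 59×2775/(204×10³) = 0.8026 mm.
So the gap has to take up the difference, g_min = δ_free − σL/E = 1.253 − 0.8026 = 0.4503 mm.

g ≈ 0.45 mm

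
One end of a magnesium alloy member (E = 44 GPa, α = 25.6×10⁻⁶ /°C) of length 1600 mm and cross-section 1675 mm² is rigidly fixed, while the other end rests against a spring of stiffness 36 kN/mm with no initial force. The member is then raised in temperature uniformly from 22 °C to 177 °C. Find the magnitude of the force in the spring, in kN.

P ≈ 128 kN

If the spring were absent the member would lengthen by αΔT L = 25.6×10⁻⁶ × 155 × 1600 = 6.349 mm.
Let P be the compressive force at the spring. The member shortens elastically by PL/(AE) and the spring compresses by P/k; together these equal δ_free.
P [ L/(AE) + 1/k ] = δ_free → P [ 1600/(1675×44×10³) + 1/(36×10³) ] = 6.349.
P = 6.349 / 4.949×10⁻⁵ = 128300 N.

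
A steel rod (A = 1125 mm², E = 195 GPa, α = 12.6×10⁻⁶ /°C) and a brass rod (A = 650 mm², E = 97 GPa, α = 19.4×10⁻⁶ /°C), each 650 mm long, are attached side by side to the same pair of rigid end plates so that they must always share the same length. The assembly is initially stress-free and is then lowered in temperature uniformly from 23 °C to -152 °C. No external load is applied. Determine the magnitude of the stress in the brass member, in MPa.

σ ≈ 89.7 MPa (tensile)

The brass has the larger α, so on cooling it would change length more than the steel if both were free. The rigid plates force a common final length, so the brass is put into tension and the steel into compression, with equal and opposite forces P (no external load).
Equating the net (thermal + elastic) strains gives |α₁ − α₂|·ΔT = P·[1/(A₁E₁) + 1/(A₂E₂)].
|α₁ − α₂|·ΔT = 6.8×10⁻⁶ × 175 = 0.00119.
1/(A₁E₁) + 1/(A₂E₂) = 1/(1125×195×10³) + 1/(650×97×10³) = 2.042×10⁻⁸ N⁻¹.
So P = 0.00119 / 2.042×10⁻⁸ = 58.28 kN.
σ_{brass} = P/A₂ = 58280/650 = 89.66 MPa, tensile.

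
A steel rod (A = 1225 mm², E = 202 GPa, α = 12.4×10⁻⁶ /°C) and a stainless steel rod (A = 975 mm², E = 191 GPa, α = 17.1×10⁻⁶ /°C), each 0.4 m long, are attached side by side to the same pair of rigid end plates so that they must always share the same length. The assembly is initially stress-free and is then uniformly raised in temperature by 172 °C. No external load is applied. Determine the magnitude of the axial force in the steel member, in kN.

P ≈ 85.9 kN (tensile in the steel)

The stainless steel has the larger α, so on heating it would change length more than the steel if both were free. The rigid plates force a common final length, so the stainless steel is put into compression and the steel into tension, with equal and opposite forces P (no external load).
Setting the final lengths equal and cancelling L: (α₁ − α₂)ΔT = P/(A₁E₁) + P/(A₂E₂).
|α₁ − α₂|·ΔT = 4.7×10⁻⁶ × 172 = 0.0008084.
1/(A₁E₁) + 1/(A₂E₂) = 1/(1225×202×10³) + 1/(975×191×10³) = 9.411×10⁻⁹ N⁻¹.
So P = 0.0008084 / 9.411×10⁻⁹ = 85.9 kN.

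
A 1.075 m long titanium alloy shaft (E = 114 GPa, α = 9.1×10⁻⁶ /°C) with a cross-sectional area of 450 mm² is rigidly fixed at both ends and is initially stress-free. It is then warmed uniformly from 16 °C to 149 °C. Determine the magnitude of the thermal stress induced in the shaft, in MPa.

σ ≈ 138 MPa (compressive)

With length fixed, the mechanical strain must cancel the thermal strain αΔT = 9.1×10⁻⁶ × 133 = 1210.3×10⁻⁶.
The stress required to suppress this strain is σ = Eε = 114×10³ × 1210.3×10⁻⁶ = 138 MPa, compressive since the shaft is trying to expand.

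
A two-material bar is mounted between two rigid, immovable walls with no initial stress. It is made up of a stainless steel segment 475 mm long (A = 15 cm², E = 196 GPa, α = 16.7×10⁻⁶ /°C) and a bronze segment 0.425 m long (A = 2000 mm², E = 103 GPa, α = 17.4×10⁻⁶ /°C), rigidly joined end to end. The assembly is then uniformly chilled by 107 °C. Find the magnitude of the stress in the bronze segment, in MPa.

With the walls removed the bar would change length by δ_free = Σ αᵢΔT Lᵢ = 16.7×10⁻⁶×107×475 + 17.4×10⁻⁶×107×425 = 1.64 mm.
The rigid supports impose zero overall length change; the single axial force P common to all segments must satisfy P Σ Lᵢ/(AᵢEᵢ) = δ_free.
Σ Lᵢ/(AᵢEᵢ) = 475/(1500×196×10³) + 425/(2000×103×10³) = 3.679×10⁻⁶ mm/N.
Hence P = δ_free / Σ(L/AE) = 1.64/3.679×10⁻⁶ = 445.8 kN (tensile).
σ_{bronze} = P / A = 445800 / 2000 = 222.9 MPa.

σ ≈ 223 MPa (tensile)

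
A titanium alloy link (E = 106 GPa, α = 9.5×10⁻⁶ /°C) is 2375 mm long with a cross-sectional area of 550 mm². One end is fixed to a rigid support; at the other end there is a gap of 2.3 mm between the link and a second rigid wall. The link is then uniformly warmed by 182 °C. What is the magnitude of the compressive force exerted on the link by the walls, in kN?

P ≈ 44.3 kN

Unrestrained expansion: δ_free = αΔT L = 9.5×10⁻⁶ × 182 × 2375 = 4.106 mm.
The gap closes (δ_free > 2.3 mm) and the wall then resists a further 4.106 − 2.3 = 1.806 mm of expansion.
So σ = E(δ_free − g)/L = 106×10³ × 1.806/2375 = 80.62 MPa.
P = σA = 80.62 × 550 = 44.34 kN.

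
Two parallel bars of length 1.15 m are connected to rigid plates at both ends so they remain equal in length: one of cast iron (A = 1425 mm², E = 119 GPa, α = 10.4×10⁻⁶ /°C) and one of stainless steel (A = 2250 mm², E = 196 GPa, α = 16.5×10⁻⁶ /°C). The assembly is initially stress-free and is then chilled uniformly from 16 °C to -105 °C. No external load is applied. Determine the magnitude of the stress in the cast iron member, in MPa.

σ ≈ 63.4 MPa (compressive)

Equilibrium of a rigid end plate with no external load gives equal and opposite internal forces ±P in the two members. Since α_{stainless steel} > α_{cast iron}, cooling drives the stainless steel into tension and the cast iron into compression.
Setting the final lengths equal and cancelling L: (α₁ − α₂)ΔT = P/(A₁E₁) + P/(A₂E₂).
|α₁ − α₂|·ΔT = 6.1×10⁻⁶ × 121 = 0.0007381.
1/(A₁E₁) + 1/(A₂E₂) = 1/(1425×119×10³) + 1/(2250×196×10³) = 8.165×10⁻⁹ N⁻¹.
So P = 0.0007381 / 8.165×10⁻⁹ = 90.4 kN.
σ_{cast iron} = P/A₁ = 90400/1425 = 63.44 MPa, compressive.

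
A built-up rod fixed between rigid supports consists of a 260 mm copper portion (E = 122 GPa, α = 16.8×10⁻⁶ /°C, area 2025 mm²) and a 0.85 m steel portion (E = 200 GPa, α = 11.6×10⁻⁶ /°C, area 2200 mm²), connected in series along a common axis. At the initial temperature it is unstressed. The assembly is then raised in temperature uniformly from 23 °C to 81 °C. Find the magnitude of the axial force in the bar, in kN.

P ≈ 277 kN (compressive)

If the supports were absent, the total length change would be Σ αᵢΔT Lᵢ = 16.8×10⁻⁶×58×260 + 11.6×10⁻⁶×58×850 = 0.8252 mm.
The rigid supports impose zero overall length change; the single axial force P common to all segments must satisfy P Σ Lᵢ/(AᵢEᵢ) = δ_free.
Σ Lᵢ/(AᵢEᵢ) = 260/(2025×122×10³) + 850/(2200×200×10³) = 2.984×10⁻⁶ mm/N.
So P = 0.8252 / 2.984×10⁻⁶ = 276.5 kN, compressive.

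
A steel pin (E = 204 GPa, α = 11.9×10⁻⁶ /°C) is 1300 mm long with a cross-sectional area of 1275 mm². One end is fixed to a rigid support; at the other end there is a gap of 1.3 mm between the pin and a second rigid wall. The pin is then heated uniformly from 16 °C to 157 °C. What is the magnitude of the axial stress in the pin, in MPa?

σ ≈ 138 MPa (compressive)

If the wall were absent the pin would grow by αΔT L = 11.9×10⁻⁶ × 141 × 1300 = 2.181 mm.
This exceeds the 1.3 mm gap, so the wall pushes back. The portion of expansion that must be recovered elastically is δ_free − gap = 2.181 − 1.3 = 0.8813 mm.
Compatibility: PL/(AE) = 0.8813 mm, so σ = P/A = E × (0.8813/1300) = 138.3 MPa.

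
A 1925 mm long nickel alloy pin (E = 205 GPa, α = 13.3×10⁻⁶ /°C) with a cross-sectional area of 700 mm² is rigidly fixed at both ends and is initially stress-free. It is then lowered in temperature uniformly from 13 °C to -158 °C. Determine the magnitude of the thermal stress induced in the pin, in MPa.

σ ≈ 466 MPa (tensile)

The supports are rigid, so the total axial strain is zero. The restrained thermal strain is ε = αΔT = 13.3×10⁻⁶ × 171 = 2274.3×10⁻⁶.
The stress required to suppress this strain is σ = Eε = 205×10³ × 2274.3×10⁻⁶ = 466.2 MPa, tensile since the pin is trying to contract.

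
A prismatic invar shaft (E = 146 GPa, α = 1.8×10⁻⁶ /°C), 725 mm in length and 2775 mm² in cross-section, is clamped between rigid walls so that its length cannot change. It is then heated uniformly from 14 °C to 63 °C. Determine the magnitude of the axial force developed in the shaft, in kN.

Full restraint means ε = 0, so the stress is σ = EαΔT = 146×10³ × 1.8×10⁻⁶ × 49 = 12.88 MPa.
P = AEαΔT = 2775 × 146×10³ × 1.8×10⁻⁶ × 49 = 35.73 kN (compressive).

P ≈ 35.7 kN (compressive)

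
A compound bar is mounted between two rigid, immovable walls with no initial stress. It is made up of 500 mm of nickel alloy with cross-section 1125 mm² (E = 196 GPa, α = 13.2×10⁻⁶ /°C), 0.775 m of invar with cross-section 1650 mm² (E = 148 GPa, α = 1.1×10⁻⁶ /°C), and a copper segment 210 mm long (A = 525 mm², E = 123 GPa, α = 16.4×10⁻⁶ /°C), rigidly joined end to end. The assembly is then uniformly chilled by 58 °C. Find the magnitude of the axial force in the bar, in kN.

With the walls removed the bar would change length by δ_free = Σ αᵢΔT Lᵢ = 13.2×10⁻⁶×58×500 + 1.1×10⁻⁶×58×775 + 16.4×10⁻⁶×58×210 = 0.632 mm.
The walls prevent any net length change, so an axial force P (same in every segment) develops. Compatibility: P · Σ Lᵢ/(AᵢEᵢ) = δ_free.
Σ Lᵢ/(AᵢEᵢ) = 500/(1125×196×10³) + 775/(1650×148×10³) + 210/(525×123×10³) = 8.693×10⁻⁶ mm/N.
P = 0.632 / 8.693×10⁻⁶ = 72700 N = 72.7 kN, tensile.

P ≈ 72.7 kN (tensile)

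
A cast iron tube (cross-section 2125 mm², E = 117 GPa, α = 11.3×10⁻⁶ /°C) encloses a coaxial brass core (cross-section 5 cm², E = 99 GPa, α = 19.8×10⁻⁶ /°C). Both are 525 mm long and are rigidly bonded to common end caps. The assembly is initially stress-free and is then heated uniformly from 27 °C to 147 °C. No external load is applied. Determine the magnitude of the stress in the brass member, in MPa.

Equilibrium of a rigid end plate with no external load gives equal and opposite internal forces ±P in the two members. Since α_{brass} > α_{cast iron}, heating drives the brass into compression and the cast iron into tension.
Compatibility of the two members (thermal + elastic change equal): (α₁ − α₂)ΔT = P·[1/(A₁E₁) + 1/(A₂E₂)].
|α₁ − α₂|·ΔT = 8.5×10⁻⁶ × 120 = 0.00102.
1/(A₁E₁) + 1/(A₂E₂) = 1/(2125×117×10³) + 1/(500×99×10³) = 2.422×10⁻⁸ N⁻¹.
P = 0.00102 / 2.422×10⁻⁸ = 42110 N = 42.11 kN.
σ_{brass} = P/A₂ = 42110/500 = 84.21 MPa, compressive.

σ ≈ 84.2 MPa (compressive)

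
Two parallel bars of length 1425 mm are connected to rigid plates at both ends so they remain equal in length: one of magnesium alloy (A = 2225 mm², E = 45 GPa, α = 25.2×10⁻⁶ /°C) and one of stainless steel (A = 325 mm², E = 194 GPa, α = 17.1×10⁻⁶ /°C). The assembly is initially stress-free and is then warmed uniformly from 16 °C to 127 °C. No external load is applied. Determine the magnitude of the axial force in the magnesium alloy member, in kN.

P ≈ 34.8 kN (compressive in the magnesium alloy)

The magnesium alloy has the larger α, so on heating it would change length more than the stainless steel if both were free. The rigid plates force a common final length, so the magnesium alloy is put into compression and the stainless steel into tension, with equal and opposite forces P (no external load).
Equating the net (thermal + elastic) strains gives |α₁ − α₂|·ΔT = P·[1/(A₁E₁) + 1/(A₂E₂)].
|α₁ − α₂|·ΔT = 8.1×10⁻⁶ × 111 = 0.0008991.
1/(A₁E₁) + 1/(A₂E₂) = 1/(2225×45×10³) + 1/(325×194×10³) = 2.585×10⁻⁸ N⁻¹.
P = 0.0008991 / 2.585×10⁻⁸ = 34780 N = 34.78 kN.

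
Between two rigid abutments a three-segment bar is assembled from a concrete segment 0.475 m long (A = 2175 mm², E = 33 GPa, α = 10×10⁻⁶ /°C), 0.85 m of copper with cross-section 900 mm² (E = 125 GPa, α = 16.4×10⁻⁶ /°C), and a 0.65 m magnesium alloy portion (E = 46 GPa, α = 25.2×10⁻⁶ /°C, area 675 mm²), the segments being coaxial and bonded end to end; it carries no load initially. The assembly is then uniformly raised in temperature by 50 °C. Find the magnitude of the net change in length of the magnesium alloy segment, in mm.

|ΔL| ≈ 0.227 mm

If the supports were absent, the total length change would be Σ αᵢΔT Lᵢ = 10×10⁻⁶×50×475 + 16.4×10⁻⁶×50×850 + 25.2×10⁻⁶×50×650 = 1.754 mm.
The walls prevent any net length change, so an axial force P (same in every segment) develops. Compatibility: P · Σ Lᵢ/(AᵢEᵢ) = δ_free.
The series flexibility is Σ Lᵢ/(AᵢEᵢ) = 475/(2175×33×10³) + 850/(900×125×10³) + 650/(675×46×10³) = 3.511×10⁻⁵ mm/N.
P = 1.754 / 3.511×10⁻⁵ = 49950 N = 49.95 kN, compressive.
For the magnesium alloy segment, free thermal change = 25.2×10⁻⁶×50×650 = 0.819 mm and elastic change from P = 49950×650/(675×46×10³) = 1.046 mm; these oppose, so the net change is 0.227 mm (segment shortens).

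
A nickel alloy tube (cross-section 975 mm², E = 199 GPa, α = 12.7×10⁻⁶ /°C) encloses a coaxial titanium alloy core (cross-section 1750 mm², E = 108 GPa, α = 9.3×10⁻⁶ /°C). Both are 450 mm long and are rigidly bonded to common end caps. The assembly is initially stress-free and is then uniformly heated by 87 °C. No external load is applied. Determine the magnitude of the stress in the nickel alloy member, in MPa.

σ ≈ 29 MPa (compressive)

Equilibrium of a rigid end plate with no external load gives equal and opposite internal forces ±P in the two members. Since α_{nickel alloy} > α_{titanium alloy}, heating drives the nickel alloy into compression and the titanium alloy into tension.
Setting the final lengths equal and cancelling L: (α₁ − α₂)ΔT = P/(A₁E₁) + P/(A₂E₂).
|α₁ − α₂|·ΔT = 3.4×10⁻⁶ × 87 = 0.0002958.
1/(A₁E₁) + 1/(A₂E₂) = 1/(975×199×10³) + 1/(1750×108×10³) = 1.044×10⁻⁸ N⁻¹.
P = 0.0002958 / 1.044×10⁻⁸ = 28320 N = 28.32 kN.
σ_{nickel alloy} = P/A₁ = 28320/975 = 29.05 MPa, compressive.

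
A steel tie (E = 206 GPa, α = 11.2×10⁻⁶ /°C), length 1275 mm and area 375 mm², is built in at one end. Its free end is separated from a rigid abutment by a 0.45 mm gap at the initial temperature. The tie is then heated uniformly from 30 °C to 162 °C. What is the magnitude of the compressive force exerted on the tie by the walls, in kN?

Free thermal elongation = αΔT L = 11.2×10⁻⁶ × 132 × 1275 = 1.885 mm.
The gap closes (δ_free > 0.45 mm) and the wall then resists a further 1.885 − 0.45 = 1.435 mm of expansion.
That suppressed elongation corresponds to σ = E·Δ/L = 206×10³ × 1.435/1275 = 231.8 MPa.
Force on the wall = σA = 231.8 × 375 mm² = 86.94 kN.

P ≈ 86.9 kN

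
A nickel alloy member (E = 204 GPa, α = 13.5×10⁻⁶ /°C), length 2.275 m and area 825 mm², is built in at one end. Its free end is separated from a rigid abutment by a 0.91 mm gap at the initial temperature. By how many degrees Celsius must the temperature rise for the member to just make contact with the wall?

Contact occurs when the free expansion equals the gap: αΔT L = 0.91 mm.
So ΔT = g/(αL) = 0.91/(13.5×10⁻⁶ × 2275) = 29.63 °C.

ΔT ≈ 29.6 °C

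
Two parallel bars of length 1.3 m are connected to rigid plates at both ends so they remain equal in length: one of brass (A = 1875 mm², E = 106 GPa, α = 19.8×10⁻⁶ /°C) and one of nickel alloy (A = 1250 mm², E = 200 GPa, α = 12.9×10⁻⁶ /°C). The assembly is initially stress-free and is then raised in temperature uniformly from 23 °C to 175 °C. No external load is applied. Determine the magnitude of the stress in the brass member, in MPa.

σ ≈ 61.9 MPa (compressive)

The brass has the larger α, so on heating it would change length more than the nickel alloy if both were free. The rigid plates force a common final length, so the brass is put into compression and the nickel alloy into tension, with equal and opposite forces P (no external load).
Equating the net (thermal + elastic) strains gives |α₁ − α₂|·ΔT = P·[1/(A₁E₁) + 1/(A₂E₂)].
|α₁ − α₂|·ΔT = 6.9×10⁻⁶ × 152 = 0.001049.
1/(A₁E₁) + 1/(A₂E₂) = 1/(1875×106×10³) + 1/(1250×200×10³) = 9.031×10⁻⁹ N⁻¹.
P = 0.001049 / 9.031×10⁻⁹ = 116100 N = 116.1 kN.
σ_{brass} = P/A₁ = 116100/1875 = 61.93 MPa, compressive.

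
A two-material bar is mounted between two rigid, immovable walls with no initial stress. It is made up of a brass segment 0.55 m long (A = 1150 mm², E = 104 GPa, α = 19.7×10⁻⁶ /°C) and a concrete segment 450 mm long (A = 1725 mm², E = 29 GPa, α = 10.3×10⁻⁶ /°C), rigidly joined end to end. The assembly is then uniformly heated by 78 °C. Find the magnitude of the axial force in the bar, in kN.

Free thermal expansion of the whole bar: Σ αᵢΔT Lᵢ = 19.7×10⁻⁶×78×550 + 10.3×10⁻⁶×78×450 = 1.207 mm.
The walls prevent any net length change, so an axial force P (same in every segment) develops. Compatibility: P · Σ Lᵢ/(AᵢEᵢ) = δ_free.
The series flexibility is Σ Lᵢ/(AᵢEᵢ) = 550/(1150×104×10³) + 450/(1725×29×10³) = 1.359×10⁻⁵ mm/N.
Hence P = δ_free / Σ(L/AE) = 1.207/1.359×10⁻⁵ = 88.76 kN (compressive).

P ≈ 88.8 kN (compressive)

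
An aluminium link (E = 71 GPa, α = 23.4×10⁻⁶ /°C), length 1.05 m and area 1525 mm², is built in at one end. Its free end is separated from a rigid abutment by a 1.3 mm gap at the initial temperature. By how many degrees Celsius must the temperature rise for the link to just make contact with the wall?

ΔT ≈ 52.9 °C

The gap closes when αΔT L = 1.3 mm, since the link is still unstressed at that instant.
ΔT = 1.3 / (23.4×10⁻⁶ × 1050) = 52.91 °C.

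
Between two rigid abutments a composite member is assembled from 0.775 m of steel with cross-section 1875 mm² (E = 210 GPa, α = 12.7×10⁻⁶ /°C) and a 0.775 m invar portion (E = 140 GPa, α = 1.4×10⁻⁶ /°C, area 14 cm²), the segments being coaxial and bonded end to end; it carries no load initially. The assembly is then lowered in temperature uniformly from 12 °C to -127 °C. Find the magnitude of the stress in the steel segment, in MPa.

σ ≈ 137 MPa (tensile)

Free thermal contraction of the whole bar: Σ αᵢΔT Lᵢ = 12.7×10⁻⁶×139×775 + 1.4×10⁻⁶×139×775 = 1.519 mm.
The walls prevent any net length change, so an axial force P (same in every segment) develops. Compatibility: P · Σ Lᵢ/(AᵢEᵢ) = δ_free.
The series flexibility is Σ Lᵢ/(AᵢEᵢ) = 775/(1875×210×10³) + 775/(1400×140×10³) = 5.922×10⁻⁶ mm/N.
P = 1.519 / 5.922×10⁻⁶ = 256500 N = 256.5 kN, tensile.
σ_{steel} = P / A = 256500 / 1875 = 136.8 MPa.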